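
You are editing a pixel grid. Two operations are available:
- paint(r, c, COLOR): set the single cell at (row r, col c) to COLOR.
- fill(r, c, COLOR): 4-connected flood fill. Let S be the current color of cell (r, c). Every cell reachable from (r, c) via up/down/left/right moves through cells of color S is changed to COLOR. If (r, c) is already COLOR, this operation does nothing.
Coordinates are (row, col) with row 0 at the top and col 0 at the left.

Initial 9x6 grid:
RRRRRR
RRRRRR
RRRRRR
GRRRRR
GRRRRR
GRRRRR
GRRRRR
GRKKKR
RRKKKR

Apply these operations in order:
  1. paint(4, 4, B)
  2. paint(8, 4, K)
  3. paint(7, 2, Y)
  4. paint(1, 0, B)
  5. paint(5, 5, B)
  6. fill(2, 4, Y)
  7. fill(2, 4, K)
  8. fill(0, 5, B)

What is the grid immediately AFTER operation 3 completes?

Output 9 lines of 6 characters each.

After op 1 paint(4,4,B):
RRRRRR
RRRRRR
RRRRRR
GRRRRR
GRRRBR
GRRRRR
GRRRRR
GRKKKR
RRKKKR
After op 2 paint(8,4,K):
RRRRRR
RRRRRR
RRRRRR
GRRRRR
GRRRBR
GRRRRR
GRRRRR
GRKKKR
RRKKKR
After op 3 paint(7,2,Y):
RRRRRR
RRRRRR
RRRRRR
GRRRRR
GRRRBR
GRRRRR
GRRRRR
GRYKKR
RRKKKR

Answer: RRRRRR
RRRRRR
RRRRRR
GRRRRR
GRRRBR
GRRRRR
GRRRRR
GRYKKR
RRKKKR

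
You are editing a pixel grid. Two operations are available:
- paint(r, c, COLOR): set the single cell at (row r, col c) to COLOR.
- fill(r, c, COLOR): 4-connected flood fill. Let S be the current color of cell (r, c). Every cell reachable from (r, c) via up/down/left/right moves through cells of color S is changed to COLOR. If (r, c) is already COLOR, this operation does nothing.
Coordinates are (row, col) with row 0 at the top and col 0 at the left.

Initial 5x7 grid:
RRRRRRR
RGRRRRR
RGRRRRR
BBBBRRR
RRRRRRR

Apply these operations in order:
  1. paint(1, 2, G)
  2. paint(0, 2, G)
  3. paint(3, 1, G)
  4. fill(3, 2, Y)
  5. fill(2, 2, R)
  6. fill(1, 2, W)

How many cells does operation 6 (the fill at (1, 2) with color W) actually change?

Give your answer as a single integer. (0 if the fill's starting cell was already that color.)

Answer: 5

Derivation:
After op 1 paint(1,2,G):
RRRRRRR
RGGRRRR
RGRRRRR
BBBBRRR
RRRRRRR
After op 2 paint(0,2,G):
RRGRRRR
RGGRRRR
RGRRRRR
BBBBRRR
RRRRRRR
After op 3 paint(3,1,G):
RRGRRRR
RGGRRRR
RGRRRRR
BGBBRRR
RRRRRRR
After op 4 fill(3,2,Y) [2 cells changed]:
RRGRRRR
RGGRRRR
RGRRRRR
BGYYRRR
RRRRRRR
After op 5 fill(2,2,R) [0 cells changed]:
RRGRRRR
RGGRRRR
RGRRRRR
BGYYRRR
RRRRRRR
After op 6 fill(1,2,W) [5 cells changed]:
RRWRRRR
RWWRRRR
RWRRRRR
BWYYRRR
RRRRRRR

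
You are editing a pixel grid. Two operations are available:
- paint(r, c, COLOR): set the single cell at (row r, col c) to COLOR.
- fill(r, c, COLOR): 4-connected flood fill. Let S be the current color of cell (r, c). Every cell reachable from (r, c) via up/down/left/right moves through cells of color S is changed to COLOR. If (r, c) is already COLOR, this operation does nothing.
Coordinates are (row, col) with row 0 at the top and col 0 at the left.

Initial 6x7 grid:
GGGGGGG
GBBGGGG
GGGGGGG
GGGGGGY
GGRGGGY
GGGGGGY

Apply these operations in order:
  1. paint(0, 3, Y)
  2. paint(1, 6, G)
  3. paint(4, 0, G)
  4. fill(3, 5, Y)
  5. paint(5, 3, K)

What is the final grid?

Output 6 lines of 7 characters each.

After op 1 paint(0,3,Y):
GGGYGGG
GBBGGGG
GGGGGGG
GGGGGGY
GGRGGGY
GGGGGGY
After op 2 paint(1,6,G):
GGGYGGG
GBBGGGG
GGGGGGG
GGGGGGY
GGRGGGY
GGGGGGY
After op 3 paint(4,0,G):
GGGYGGG
GBBGGGG
GGGGGGG
GGGGGGY
GGRGGGY
GGGGGGY
After op 4 fill(3,5,Y) [35 cells changed]:
YYYYYYY
YBBYYYY
YYYYYYY
YYYYYYY
YYRYYYY
YYYYYYY
After op 5 paint(5,3,K):
YYYYYYY
YBBYYYY
YYYYYYY
YYYYYYY
YYRYYYY
YYYKYYY

Answer: YYYYYYY
YBBYYYY
YYYYYYY
YYYYYYY
YYRYYYY
YYYKYYY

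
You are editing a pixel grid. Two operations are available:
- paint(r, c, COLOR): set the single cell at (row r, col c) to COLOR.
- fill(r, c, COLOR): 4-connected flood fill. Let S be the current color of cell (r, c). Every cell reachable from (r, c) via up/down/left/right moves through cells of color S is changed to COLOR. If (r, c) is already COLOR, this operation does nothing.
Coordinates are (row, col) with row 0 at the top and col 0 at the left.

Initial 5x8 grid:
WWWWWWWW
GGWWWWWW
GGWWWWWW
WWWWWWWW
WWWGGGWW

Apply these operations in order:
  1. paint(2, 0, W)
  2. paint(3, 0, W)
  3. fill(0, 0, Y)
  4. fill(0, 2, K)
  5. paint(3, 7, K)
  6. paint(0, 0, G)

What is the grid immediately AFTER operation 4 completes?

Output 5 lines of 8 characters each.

Answer: KKKKKKKK
GGKKKKKK
KGKKKKKK
KKKKKKKK
KKKGGGKK

Derivation:
After op 1 paint(2,0,W):
WWWWWWWW
GGWWWWWW
WGWWWWWW
WWWWWWWW
WWWGGGWW
After op 2 paint(3,0,W):
WWWWWWWW
GGWWWWWW
WGWWWWWW
WWWWWWWW
WWWGGGWW
After op 3 fill(0,0,Y) [34 cells changed]:
YYYYYYYY
GGYYYYYY
YGYYYYYY
YYYYYYYY
YYYGGGYY
After op 4 fill(0,2,K) [34 cells changed]:
KKKKKKKK
GGKKKKKK
KGKKKKKK
KKKKKKKK
KKKGGGKK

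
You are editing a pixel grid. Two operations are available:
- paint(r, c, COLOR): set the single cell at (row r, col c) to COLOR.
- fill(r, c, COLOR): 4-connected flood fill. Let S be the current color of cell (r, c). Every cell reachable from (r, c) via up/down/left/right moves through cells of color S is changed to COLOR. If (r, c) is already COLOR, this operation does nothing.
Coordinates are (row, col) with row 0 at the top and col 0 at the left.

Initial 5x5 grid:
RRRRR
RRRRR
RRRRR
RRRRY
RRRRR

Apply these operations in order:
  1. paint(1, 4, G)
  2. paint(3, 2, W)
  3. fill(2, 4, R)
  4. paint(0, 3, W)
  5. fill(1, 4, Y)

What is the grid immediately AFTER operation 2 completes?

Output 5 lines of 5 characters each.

Answer: RRRRR
RRRRG
RRRRR
RRWRY
RRRRR

Derivation:
After op 1 paint(1,4,G):
RRRRR
RRRRG
RRRRR
RRRRY
RRRRR
After op 2 paint(3,2,W):
RRRRR
RRRRG
RRRRR
RRWRY
RRRRR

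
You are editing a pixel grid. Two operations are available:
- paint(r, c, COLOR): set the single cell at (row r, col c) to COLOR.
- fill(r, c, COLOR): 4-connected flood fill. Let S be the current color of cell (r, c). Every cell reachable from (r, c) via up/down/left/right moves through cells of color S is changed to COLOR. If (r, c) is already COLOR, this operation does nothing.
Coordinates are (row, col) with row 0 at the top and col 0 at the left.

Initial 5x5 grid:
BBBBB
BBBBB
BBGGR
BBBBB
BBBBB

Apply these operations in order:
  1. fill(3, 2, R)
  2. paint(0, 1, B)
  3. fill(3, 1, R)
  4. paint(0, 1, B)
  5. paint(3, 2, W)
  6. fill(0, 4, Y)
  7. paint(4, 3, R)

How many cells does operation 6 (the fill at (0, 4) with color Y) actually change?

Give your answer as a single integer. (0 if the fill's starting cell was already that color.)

Answer: 21

Derivation:
After op 1 fill(3,2,R) [22 cells changed]:
RRRRR
RRRRR
RRGGR
RRRRR
RRRRR
After op 2 paint(0,1,B):
RBRRR
RRRRR
RRGGR
RRRRR
RRRRR
After op 3 fill(3,1,R) [0 cells changed]:
RBRRR
RRRRR
RRGGR
RRRRR
RRRRR
After op 4 paint(0,1,B):
RBRRR
RRRRR
RRGGR
RRRRR
RRRRR
After op 5 paint(3,2,W):
RBRRR
RRRRR
RRGGR
RRWRR
RRRRR
After op 6 fill(0,4,Y) [21 cells changed]:
YBYYY
YYYYY
YYGGY
YYWYY
YYYYY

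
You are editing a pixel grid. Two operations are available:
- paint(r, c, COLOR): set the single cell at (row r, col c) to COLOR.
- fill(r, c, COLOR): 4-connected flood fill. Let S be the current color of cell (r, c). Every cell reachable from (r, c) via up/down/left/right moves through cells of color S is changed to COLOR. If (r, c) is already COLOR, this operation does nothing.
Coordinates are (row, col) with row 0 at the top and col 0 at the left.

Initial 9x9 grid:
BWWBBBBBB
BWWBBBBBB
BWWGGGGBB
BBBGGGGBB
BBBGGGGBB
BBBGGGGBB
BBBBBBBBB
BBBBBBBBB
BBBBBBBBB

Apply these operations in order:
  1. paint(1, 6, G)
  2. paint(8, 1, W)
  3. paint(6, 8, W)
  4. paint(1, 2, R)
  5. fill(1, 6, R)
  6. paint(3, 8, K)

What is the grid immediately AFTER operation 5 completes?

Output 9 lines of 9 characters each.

Answer: BWWBBBBBB
BWRBBBRBB
BWWRRRRBB
BBBRRRRBB
BBBRRRRBB
BBBRRRRBB
BBBBBBBBW
BBBBBBBBB
BWBBBBBBB

Derivation:
After op 1 paint(1,6,G):
BWWBBBBBB
BWWBBBGBB
BWWGGGGBB
BBBGGGGBB
BBBGGGGBB
BBBGGGGBB
BBBBBBBBB
BBBBBBBBB
BBBBBBBBB
After op 2 paint(8,1,W):
BWWBBBBBB
BWWBBBGBB
BWWGGGGBB
BBBGGGGBB
BBBGGGGBB
BBBGGGGBB
BBBBBBBBB
BBBBBBBBB
BWBBBBBBB
After op 3 paint(6,8,W):
BWWBBBBBB
BWWBBBGBB
BWWGGGGBB
BBBGGGGBB
BBBGGGGBB
BBBGGGGBB
BBBBBBBBW
BBBBBBBBB
BWBBBBBBB
After op 4 paint(1,2,R):
BWWBBBBBB
BWRBBBGBB
BWWGGGGBB
BBBGGGGBB
BBBGGGGBB
BBBGGGGBB
BBBBBBBBW
BBBBBBBBB
BWBBBBBBB
After op 5 fill(1,6,R) [17 cells changed]:
BWWBBBBBB
BWRBBBRBB
BWWRRRRBB
BBBRRRRBB
BBBRRRRBB
BBBRRRRBB
BBBBBBBBW
BBBBBBBBB
BWBBBBBBB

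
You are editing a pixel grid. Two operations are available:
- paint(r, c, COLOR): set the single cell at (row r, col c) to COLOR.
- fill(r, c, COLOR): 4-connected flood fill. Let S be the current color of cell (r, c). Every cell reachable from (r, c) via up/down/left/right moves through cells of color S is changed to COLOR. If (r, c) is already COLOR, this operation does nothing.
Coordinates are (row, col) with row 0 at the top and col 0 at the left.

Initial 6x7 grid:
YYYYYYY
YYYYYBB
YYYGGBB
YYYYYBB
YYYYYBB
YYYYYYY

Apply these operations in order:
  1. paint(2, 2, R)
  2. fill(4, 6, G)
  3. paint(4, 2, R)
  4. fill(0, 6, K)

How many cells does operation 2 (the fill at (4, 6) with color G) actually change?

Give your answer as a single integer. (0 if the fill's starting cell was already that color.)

After op 1 paint(2,2,R):
YYYYYYY
YYYYYBB
YYRGGBB
YYYYYBB
YYYYYBB
YYYYYYY
After op 2 fill(4,6,G) [8 cells changed]:
YYYYYYY
YYYYYGG
YYRGGGG
YYYYYGG
YYYYYGG
YYYYYYY

Answer: 8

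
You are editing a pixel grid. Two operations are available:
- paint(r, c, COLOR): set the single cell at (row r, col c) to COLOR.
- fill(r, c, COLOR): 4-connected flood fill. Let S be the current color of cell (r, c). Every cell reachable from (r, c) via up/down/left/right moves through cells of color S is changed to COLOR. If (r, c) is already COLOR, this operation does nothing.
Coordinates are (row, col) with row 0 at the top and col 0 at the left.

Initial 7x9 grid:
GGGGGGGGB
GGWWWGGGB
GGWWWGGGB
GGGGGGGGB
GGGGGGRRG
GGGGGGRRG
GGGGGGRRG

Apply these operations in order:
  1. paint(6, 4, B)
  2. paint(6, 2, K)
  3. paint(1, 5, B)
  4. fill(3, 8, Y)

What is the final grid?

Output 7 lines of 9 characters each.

Answer: GGGGGGGGY
GGWWWBGGY
GGWWWGGGY
GGGGGGGGY
GGGGGGRRG
GGGGGGRRG
GGKGBGRRG

Derivation:
After op 1 paint(6,4,B):
GGGGGGGGB
GGWWWGGGB
GGWWWGGGB
GGGGGGGGB
GGGGGGRRG
GGGGGGRRG
GGGGBGRRG
After op 2 paint(6,2,K):
GGGGGGGGB
GGWWWGGGB
GGWWWGGGB
GGGGGGGGB
GGGGGGRRG
GGGGGGRRG
GGKGBGRRG
After op 3 paint(1,5,B):
GGGGGGGGB
GGWWWBGGB
GGWWWGGGB
GGGGGGGGB
GGGGGGRRG
GGGGGGRRG
GGKGBGRRG
After op 4 fill(3,8,Y) [4 cells changed]:
GGGGGGGGY
GGWWWBGGY
GGWWWGGGY
GGGGGGGGY
GGGGGGRRG
GGGGGGRRG
GGKGBGRRG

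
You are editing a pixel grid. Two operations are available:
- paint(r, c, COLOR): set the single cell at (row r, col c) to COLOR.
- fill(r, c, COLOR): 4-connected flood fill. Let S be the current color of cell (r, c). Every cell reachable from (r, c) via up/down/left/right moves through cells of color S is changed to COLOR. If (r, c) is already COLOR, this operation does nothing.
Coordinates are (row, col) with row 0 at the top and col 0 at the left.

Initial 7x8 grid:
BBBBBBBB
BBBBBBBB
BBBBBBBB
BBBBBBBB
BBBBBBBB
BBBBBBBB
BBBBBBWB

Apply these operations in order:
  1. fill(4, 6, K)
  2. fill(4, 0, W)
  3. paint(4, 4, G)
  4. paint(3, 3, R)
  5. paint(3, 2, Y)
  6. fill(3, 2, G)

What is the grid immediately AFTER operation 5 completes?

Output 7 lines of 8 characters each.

After op 1 fill(4,6,K) [55 cells changed]:
KKKKKKKK
KKKKKKKK
KKKKKKKK
KKKKKKKK
KKKKKKKK
KKKKKKKK
KKKKKKWK
After op 2 fill(4,0,W) [55 cells changed]:
WWWWWWWW
WWWWWWWW
WWWWWWWW
WWWWWWWW
WWWWWWWW
WWWWWWWW
WWWWWWWW
After op 3 paint(4,4,G):
WWWWWWWW
WWWWWWWW
WWWWWWWW
WWWWWWWW
WWWWGWWW
WWWWWWWW
WWWWWWWW
After op 4 paint(3,3,R):
WWWWWWWW
WWWWWWWW
WWWWWWWW
WWWRWWWW
WWWWGWWW
WWWWWWWW
WWWWWWWW
After op 5 paint(3,2,Y):
WWWWWWWW
WWWWWWWW
WWWWWWWW
WWYRWWWW
WWWWGWWW
WWWWWWWW
WWWWWWWW

Answer: WWWWWWWW
WWWWWWWW
WWWWWWWW
WWYRWWWW
WWWWGWWW
WWWWWWWW
WWWWWWWW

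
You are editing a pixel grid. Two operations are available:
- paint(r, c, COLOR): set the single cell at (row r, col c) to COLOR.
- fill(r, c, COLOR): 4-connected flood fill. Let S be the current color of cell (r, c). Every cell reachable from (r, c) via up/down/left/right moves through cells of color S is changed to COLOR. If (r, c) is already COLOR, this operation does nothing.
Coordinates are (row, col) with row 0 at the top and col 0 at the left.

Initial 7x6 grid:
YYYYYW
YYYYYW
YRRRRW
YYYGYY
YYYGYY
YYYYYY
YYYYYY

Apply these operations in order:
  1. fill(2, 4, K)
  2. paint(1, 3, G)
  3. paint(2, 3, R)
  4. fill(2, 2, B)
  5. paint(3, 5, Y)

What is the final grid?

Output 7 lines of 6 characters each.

Answer: YYYYYW
YYYGYW
YBBRKW
YYYGYY
YYYGYY
YYYYYY
YYYYYY

Derivation:
After op 1 fill(2,4,K) [4 cells changed]:
YYYYYW
YYYYYW
YKKKKW
YYYGYY
YYYGYY
YYYYYY
YYYYYY
After op 2 paint(1,3,G):
YYYYYW
YYYGYW
YKKKKW
YYYGYY
YYYGYY
YYYYYY
YYYYYY
After op 3 paint(2,3,R):
YYYYYW
YYYGYW
YKKRKW
YYYGYY
YYYGYY
YYYYYY
YYYYYY
After op 4 fill(2,2,B) [2 cells changed]:
YYYYYW
YYYGYW
YBBRKW
YYYGYY
YYYGYY
YYYYYY
YYYYYY
After op 5 paint(3,5,Y):
YYYYYW
YYYGYW
YBBRKW
YYYGYY
YYYGYY
YYYYYY
YYYYYY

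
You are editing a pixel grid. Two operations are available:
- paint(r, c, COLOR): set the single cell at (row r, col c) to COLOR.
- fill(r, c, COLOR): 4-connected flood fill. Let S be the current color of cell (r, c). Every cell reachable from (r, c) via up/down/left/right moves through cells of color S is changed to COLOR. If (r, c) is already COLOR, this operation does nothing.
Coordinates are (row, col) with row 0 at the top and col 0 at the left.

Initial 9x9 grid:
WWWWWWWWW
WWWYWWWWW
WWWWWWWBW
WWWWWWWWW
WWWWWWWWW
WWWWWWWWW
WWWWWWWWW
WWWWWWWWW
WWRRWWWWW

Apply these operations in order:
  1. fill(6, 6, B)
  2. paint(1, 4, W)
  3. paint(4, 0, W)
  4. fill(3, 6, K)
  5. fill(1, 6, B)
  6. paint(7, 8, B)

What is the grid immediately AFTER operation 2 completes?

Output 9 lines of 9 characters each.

Answer: BBBBBBBBB
BBBYWBBBB
BBBBBBBBB
BBBBBBBBB
BBBBBBBBB
BBBBBBBBB
BBBBBBBBB
BBBBBBBBB
BBRRBBBBB

Derivation:
After op 1 fill(6,6,B) [77 cells changed]:
BBBBBBBBB
BBBYBBBBB
BBBBBBBBB
BBBBBBBBB
BBBBBBBBB
BBBBBBBBB
BBBBBBBBB
BBBBBBBBB
BBRRBBBBB
After op 2 paint(1,4,W):
BBBBBBBBB
BBBYWBBBB
BBBBBBBBB
BBBBBBBBB
BBBBBBBBB
BBBBBBBBB
BBBBBBBBB
BBBBBBBBB
BBRRBBBBB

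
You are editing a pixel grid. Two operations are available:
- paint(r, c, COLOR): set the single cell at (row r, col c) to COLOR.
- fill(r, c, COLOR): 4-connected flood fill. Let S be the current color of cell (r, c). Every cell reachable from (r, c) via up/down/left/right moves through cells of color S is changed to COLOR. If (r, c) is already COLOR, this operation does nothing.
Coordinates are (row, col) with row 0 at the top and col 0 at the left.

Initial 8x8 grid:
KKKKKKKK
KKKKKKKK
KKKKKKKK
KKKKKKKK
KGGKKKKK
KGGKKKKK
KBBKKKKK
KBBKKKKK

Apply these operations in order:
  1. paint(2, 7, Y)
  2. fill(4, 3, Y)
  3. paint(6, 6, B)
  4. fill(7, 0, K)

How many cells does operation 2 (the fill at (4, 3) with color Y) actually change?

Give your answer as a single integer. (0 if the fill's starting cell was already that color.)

Answer: 55

Derivation:
After op 1 paint(2,7,Y):
KKKKKKKK
KKKKKKKK
KKKKKKKY
KKKKKKKK
KGGKKKKK
KGGKKKKK
KBBKKKKK
KBBKKKKK
After op 2 fill(4,3,Y) [55 cells changed]:
YYYYYYYY
YYYYYYYY
YYYYYYYY
YYYYYYYY
YGGYYYYY
YGGYYYYY
YBBYYYYY
YBBYYYYY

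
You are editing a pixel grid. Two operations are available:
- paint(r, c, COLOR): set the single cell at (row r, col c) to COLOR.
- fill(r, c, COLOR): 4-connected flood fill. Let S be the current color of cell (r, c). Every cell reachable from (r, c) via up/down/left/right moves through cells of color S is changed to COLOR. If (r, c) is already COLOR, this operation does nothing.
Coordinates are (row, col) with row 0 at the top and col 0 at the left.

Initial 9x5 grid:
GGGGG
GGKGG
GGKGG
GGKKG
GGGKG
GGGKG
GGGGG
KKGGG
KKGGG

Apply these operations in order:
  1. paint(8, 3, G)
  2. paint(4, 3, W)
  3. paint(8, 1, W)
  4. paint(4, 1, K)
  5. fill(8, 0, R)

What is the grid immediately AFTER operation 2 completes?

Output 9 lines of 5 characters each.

Answer: GGGGG
GGKGG
GGKGG
GGKKG
GGGWG
GGGKG
GGGGG
KKGGG
KKGGG

Derivation:
After op 1 paint(8,3,G):
GGGGG
GGKGG
GGKGG
GGKKG
GGGKG
GGGKG
GGGGG
KKGGG
KKGGG
After op 2 paint(4,3,W):
GGGGG
GGKGG
GGKGG
GGKKG
GGGWG
GGGKG
GGGGG
KKGGG
KKGGG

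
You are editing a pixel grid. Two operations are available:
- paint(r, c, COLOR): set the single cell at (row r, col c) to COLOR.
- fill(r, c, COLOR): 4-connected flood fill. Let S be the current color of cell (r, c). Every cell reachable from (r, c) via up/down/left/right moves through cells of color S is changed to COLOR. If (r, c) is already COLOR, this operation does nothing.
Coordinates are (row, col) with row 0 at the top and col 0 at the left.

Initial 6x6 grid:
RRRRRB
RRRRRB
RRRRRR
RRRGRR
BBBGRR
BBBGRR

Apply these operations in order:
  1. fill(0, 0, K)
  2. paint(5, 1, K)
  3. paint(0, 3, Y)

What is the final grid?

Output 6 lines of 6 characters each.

After op 1 fill(0,0,K) [25 cells changed]:
KKKKKB
KKKKKB
KKKKKK
KKKGKK
BBBGKK
BBBGKK
After op 2 paint(5,1,K):
KKKKKB
KKKKKB
KKKKKK
KKKGKK
BBBGKK
BKBGKK
After op 3 paint(0,3,Y):
KKKYKB
KKKKKB
KKKKKK
KKKGKK
BBBGKK
BKBGKK

Answer: KKKYKB
KKKKKB
KKKKKK
KKKGKK
BBBGKK
BKBGKK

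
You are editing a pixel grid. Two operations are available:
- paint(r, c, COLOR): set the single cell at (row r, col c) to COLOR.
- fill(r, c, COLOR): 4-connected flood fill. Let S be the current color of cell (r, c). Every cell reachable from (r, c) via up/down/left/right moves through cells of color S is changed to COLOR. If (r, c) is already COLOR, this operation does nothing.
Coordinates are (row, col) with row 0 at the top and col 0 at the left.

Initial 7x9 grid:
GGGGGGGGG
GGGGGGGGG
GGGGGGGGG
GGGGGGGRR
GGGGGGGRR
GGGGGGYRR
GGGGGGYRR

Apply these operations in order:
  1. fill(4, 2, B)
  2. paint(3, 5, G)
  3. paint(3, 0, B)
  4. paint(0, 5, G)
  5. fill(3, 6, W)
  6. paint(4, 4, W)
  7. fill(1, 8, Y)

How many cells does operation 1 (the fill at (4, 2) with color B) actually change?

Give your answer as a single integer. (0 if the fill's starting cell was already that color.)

Answer: 53

Derivation:
After op 1 fill(4,2,B) [53 cells changed]:
BBBBBBBBB
BBBBBBBBB
BBBBBBBBB
BBBBBBBRR
BBBBBBBRR
BBBBBBYRR
BBBBBBYRR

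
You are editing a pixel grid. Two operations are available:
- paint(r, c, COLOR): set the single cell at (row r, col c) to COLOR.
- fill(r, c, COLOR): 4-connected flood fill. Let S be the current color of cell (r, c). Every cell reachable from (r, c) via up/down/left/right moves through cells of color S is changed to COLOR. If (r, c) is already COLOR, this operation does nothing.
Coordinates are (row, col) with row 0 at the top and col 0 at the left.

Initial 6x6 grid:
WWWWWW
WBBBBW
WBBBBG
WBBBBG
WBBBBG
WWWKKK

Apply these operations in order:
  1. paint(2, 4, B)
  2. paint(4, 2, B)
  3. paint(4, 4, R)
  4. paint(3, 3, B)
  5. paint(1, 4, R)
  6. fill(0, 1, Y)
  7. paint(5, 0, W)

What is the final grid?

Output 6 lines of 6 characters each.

Answer: YYYYYY
YBBBRY
YBBBBG
YBBBBG
YBBBRG
WYYKKK

Derivation:
After op 1 paint(2,4,B):
WWWWWW
WBBBBW
WBBBBG
WBBBBG
WBBBBG
WWWKKK
After op 2 paint(4,2,B):
WWWWWW
WBBBBW
WBBBBG
WBBBBG
WBBBBG
WWWKKK
After op 3 paint(4,4,R):
WWWWWW
WBBBBW
WBBBBG
WBBBBG
WBBBRG
WWWKKK
After op 4 paint(3,3,B):
WWWWWW
WBBBBW
WBBBBG
WBBBBG
WBBBRG
WWWKKK
After op 5 paint(1,4,R):
WWWWWW
WBBBRW
WBBBBG
WBBBBG
WBBBRG
WWWKKK
After op 6 fill(0,1,Y) [14 cells changed]:
YYYYYY
YBBBRY
YBBBBG
YBBBBG
YBBBRG
YYYKKK
After op 7 paint(5,0,W):
YYYYYY
YBBBRY
YBBBBG
YBBBBG
YBBBRG
WYYKKK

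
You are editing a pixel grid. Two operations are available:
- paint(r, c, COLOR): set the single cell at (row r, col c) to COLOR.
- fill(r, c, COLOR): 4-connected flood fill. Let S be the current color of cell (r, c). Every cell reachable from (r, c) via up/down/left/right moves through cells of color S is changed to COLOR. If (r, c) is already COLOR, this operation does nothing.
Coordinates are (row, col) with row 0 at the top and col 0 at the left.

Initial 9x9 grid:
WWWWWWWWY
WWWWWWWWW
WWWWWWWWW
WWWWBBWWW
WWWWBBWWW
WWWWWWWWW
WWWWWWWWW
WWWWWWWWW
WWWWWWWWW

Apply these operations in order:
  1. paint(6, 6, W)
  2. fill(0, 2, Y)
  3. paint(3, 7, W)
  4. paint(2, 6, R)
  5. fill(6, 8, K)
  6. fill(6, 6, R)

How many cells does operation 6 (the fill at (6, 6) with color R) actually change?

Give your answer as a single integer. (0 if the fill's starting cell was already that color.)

After op 1 paint(6,6,W):
WWWWWWWWY
WWWWWWWWW
WWWWWWWWW
WWWWBBWWW
WWWWBBWWW
WWWWWWWWW
WWWWWWWWW
WWWWWWWWW
WWWWWWWWW
After op 2 fill(0,2,Y) [76 cells changed]:
YYYYYYYYY
YYYYYYYYY
YYYYYYYYY
YYYYBBYYY
YYYYBBYYY
YYYYYYYYY
YYYYYYYYY
YYYYYYYYY
YYYYYYYYY
After op 3 paint(3,7,W):
YYYYYYYYY
YYYYYYYYY
YYYYYYYYY
YYYYBBYWY
YYYYBBYYY
YYYYYYYYY
YYYYYYYYY
YYYYYYYYY
YYYYYYYYY
After op 4 paint(2,6,R):
YYYYYYYYY
YYYYYYYYY
YYYYYYRYY
YYYYBBYWY
YYYYBBYYY
YYYYYYYYY
YYYYYYYYY
YYYYYYYYY
YYYYYYYYY
After op 5 fill(6,8,K) [75 cells changed]:
KKKKKKKKK
KKKKKKKKK
KKKKKKRKK
KKKKBBKWK
KKKKBBKKK
KKKKKKKKK
KKKKKKKKK
KKKKKKKKK
KKKKKKKKK
After op 6 fill(6,6,R) [75 cells changed]:
RRRRRRRRR
RRRRRRRRR
RRRRRRRRR
RRRRBBRWR
RRRRBBRRR
RRRRRRRRR
RRRRRRRRR
RRRRRRRRR
RRRRRRRRR

Answer: 75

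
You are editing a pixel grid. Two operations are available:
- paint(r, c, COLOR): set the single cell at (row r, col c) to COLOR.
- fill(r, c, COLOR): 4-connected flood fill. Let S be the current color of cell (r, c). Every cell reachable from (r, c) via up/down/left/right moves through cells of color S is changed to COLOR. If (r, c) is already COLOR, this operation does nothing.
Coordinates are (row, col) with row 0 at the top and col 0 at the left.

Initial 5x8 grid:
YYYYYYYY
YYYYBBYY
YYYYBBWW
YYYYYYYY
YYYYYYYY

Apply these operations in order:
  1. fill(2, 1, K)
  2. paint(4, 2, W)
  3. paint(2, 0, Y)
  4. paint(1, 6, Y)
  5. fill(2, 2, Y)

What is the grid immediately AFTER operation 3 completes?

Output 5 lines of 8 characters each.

Answer: KKKKKKKK
KKKKBBKK
YKKKBBWW
KKKKKKKK
KKWKKKKK

Derivation:
After op 1 fill(2,1,K) [34 cells changed]:
KKKKKKKK
KKKKBBKK
KKKKBBWW
KKKKKKKK
KKKKKKKK
After op 2 paint(4,2,W):
KKKKKKKK
KKKKBBKK
KKKKBBWW
KKKKKKKK
KKWKKKKK
After op 3 paint(2,0,Y):
KKKKKKKK
KKKKBBKK
YKKKBBWW
KKKKKKKK
KKWKKKKK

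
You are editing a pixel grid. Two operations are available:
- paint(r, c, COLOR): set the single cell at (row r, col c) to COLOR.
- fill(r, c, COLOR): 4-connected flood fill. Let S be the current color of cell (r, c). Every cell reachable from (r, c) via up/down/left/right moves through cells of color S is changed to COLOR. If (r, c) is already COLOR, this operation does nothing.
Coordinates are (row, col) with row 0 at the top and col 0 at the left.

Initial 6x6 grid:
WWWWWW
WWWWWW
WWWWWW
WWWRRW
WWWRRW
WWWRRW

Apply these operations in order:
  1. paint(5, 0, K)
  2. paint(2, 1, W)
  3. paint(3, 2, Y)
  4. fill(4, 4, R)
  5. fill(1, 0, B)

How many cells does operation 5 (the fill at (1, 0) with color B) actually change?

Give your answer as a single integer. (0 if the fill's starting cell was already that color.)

Answer: 28

Derivation:
After op 1 paint(5,0,K):
WWWWWW
WWWWWW
WWWWWW
WWWRRW
WWWRRW
KWWRRW
After op 2 paint(2,1,W):
WWWWWW
WWWWWW
WWWWWW
WWWRRW
WWWRRW
KWWRRW
After op 3 paint(3,2,Y):
WWWWWW
WWWWWW
WWWWWW
WWYRRW
WWWRRW
KWWRRW
After op 4 fill(4,4,R) [0 cells changed]:
WWWWWW
WWWWWW
WWWWWW
WWYRRW
WWWRRW
KWWRRW
After op 5 fill(1,0,B) [28 cells changed]:
BBBBBB
BBBBBB
BBBBBB
BBYRRB
BBBRRB
KBBRRB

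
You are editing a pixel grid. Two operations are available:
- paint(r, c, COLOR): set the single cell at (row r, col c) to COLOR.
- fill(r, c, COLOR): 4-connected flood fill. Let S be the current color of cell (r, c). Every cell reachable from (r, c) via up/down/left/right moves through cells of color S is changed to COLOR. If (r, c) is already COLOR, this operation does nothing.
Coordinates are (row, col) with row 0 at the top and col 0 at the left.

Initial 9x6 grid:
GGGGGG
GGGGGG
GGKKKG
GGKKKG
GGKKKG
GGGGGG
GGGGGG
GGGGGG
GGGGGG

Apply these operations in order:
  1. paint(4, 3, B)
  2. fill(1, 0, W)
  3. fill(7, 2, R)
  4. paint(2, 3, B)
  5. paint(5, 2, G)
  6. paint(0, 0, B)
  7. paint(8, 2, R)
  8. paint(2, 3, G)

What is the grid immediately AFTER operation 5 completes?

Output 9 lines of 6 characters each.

Answer: RRRRRR
RRRRRR
RRKBKR
RRKKKR
RRKBKR
RRGRRR
RRRRRR
RRRRRR
RRRRRR

Derivation:
After op 1 paint(4,3,B):
GGGGGG
GGGGGG
GGKKKG
GGKKKG
GGKBKG
GGGGGG
GGGGGG
GGGGGG
GGGGGG
After op 2 fill(1,0,W) [45 cells changed]:
WWWWWW
WWWWWW
WWKKKW
WWKKKW
WWKBKW
WWWWWW
WWWWWW
WWWWWW
WWWWWW
After op 3 fill(7,2,R) [45 cells changed]:
RRRRRR
RRRRRR
RRKKKR
RRKKKR
RRKBKR
RRRRRR
RRRRRR
RRRRRR
RRRRRR
After op 4 paint(2,3,B):
RRRRRR
RRRRRR
RRKBKR
RRKKKR
RRKBKR
RRRRRR
RRRRRR
RRRRRR
RRRRRR
After op 5 paint(5,2,G):
RRRRRR
RRRRRR
RRKBKR
RRKKKR
RRKBKR
RRGRRR
RRRRRR
RRRRRR
RRRRRR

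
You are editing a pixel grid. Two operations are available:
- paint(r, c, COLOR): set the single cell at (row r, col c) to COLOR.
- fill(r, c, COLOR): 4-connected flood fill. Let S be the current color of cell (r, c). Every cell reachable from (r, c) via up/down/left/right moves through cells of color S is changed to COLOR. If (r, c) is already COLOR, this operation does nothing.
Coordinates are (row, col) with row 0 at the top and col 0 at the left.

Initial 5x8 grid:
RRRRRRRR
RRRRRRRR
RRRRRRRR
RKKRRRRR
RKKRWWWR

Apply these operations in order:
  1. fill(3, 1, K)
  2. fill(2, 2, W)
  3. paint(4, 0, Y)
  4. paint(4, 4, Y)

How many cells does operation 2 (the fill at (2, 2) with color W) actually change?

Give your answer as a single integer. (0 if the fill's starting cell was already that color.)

Answer: 33

Derivation:
After op 1 fill(3,1,K) [0 cells changed]:
RRRRRRRR
RRRRRRRR
RRRRRRRR
RKKRRRRR
RKKRWWWR
After op 2 fill(2,2,W) [33 cells changed]:
WWWWWWWW
WWWWWWWW
WWWWWWWW
WKKWWWWW
WKKWWWWW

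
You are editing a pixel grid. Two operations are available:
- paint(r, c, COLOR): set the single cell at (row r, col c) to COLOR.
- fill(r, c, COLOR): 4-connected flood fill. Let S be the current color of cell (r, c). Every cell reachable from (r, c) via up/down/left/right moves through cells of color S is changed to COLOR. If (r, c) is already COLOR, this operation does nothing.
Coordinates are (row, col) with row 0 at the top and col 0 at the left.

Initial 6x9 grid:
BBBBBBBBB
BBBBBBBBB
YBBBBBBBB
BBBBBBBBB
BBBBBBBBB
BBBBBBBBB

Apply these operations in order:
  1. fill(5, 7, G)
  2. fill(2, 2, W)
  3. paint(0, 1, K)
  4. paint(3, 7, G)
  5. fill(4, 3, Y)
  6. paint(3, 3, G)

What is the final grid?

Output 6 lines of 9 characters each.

After op 1 fill(5,7,G) [53 cells changed]:
GGGGGGGGG
GGGGGGGGG
YGGGGGGGG
GGGGGGGGG
GGGGGGGGG
GGGGGGGGG
After op 2 fill(2,2,W) [53 cells changed]:
WWWWWWWWW
WWWWWWWWW
YWWWWWWWW
WWWWWWWWW
WWWWWWWWW
WWWWWWWWW
After op 3 paint(0,1,K):
WKWWWWWWW
WWWWWWWWW
YWWWWWWWW
WWWWWWWWW
WWWWWWWWW
WWWWWWWWW
After op 4 paint(3,7,G):
WKWWWWWWW
WWWWWWWWW
YWWWWWWWW
WWWWWWWGW
WWWWWWWWW
WWWWWWWWW
After op 5 fill(4,3,Y) [51 cells changed]:
YKYYYYYYY
YYYYYYYYY
YYYYYYYYY
YYYYYYYGY
YYYYYYYYY
YYYYYYYYY
After op 6 paint(3,3,G):
YKYYYYYYY
YYYYYYYYY
YYYYYYYYY
YYYGYYYGY
YYYYYYYYY
YYYYYYYYY

Answer: YKYYYYYYY
YYYYYYYYY
YYYYYYYYY
YYYGYYYGY
YYYYYYYYY
YYYYYYYYY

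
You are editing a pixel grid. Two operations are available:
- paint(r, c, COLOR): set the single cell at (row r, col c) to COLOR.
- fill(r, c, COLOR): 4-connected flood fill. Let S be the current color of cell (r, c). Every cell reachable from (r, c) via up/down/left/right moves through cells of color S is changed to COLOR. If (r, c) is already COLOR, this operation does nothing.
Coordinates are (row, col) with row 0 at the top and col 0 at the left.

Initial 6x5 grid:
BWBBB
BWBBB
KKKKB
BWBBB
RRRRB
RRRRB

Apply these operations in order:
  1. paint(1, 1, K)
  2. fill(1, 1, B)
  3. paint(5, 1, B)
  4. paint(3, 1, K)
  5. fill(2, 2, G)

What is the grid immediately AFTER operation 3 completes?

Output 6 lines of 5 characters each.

After op 1 paint(1,1,K):
BWBBB
BKBBB
KKKKB
BWBBB
RRRRB
RRRRB
After op 2 fill(1,1,B) [5 cells changed]:
BWBBB
BBBBB
BBBBB
BWBBB
RRRRB
RRRRB
After op 3 paint(5,1,B):
BWBBB
BBBBB
BBBBB
BWBBB
RRRRB
RBRRB

Answer: BWBBB
BBBBB
BBBBB
BWBBB
RRRRB
RBRRB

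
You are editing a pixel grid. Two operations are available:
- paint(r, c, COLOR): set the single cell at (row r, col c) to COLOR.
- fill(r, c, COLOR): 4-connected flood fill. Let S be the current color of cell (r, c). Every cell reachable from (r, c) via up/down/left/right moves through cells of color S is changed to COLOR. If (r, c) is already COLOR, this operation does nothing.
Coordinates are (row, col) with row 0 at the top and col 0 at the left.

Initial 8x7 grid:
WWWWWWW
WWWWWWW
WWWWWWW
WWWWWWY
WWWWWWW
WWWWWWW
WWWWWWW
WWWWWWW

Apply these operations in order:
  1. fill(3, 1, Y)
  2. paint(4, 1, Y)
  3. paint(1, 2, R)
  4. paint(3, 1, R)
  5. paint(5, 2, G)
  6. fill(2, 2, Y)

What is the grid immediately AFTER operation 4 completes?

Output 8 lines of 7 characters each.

After op 1 fill(3,1,Y) [55 cells changed]:
YYYYYYY
YYYYYYY
YYYYYYY
YYYYYYY
YYYYYYY
YYYYYYY
YYYYYYY
YYYYYYY
After op 2 paint(4,1,Y):
YYYYYYY
YYYYYYY
YYYYYYY
YYYYYYY
YYYYYYY
YYYYYYY
YYYYYYY
YYYYYYY
After op 3 paint(1,2,R):
YYYYYYY
YYRYYYY
YYYYYYY
YYYYYYY
YYYYYYY
YYYYYYY
YYYYYYY
YYYYYYY
After op 4 paint(3,1,R):
YYYYYYY
YYRYYYY
YYYYYYY
YRYYYYY
YYYYYYY
YYYYYYY
YYYYYYY
YYYYYYY

Answer: YYYYYYY
YYRYYYY
YYYYYYY
YRYYYYY
YYYYYYY
YYYYYYY
YYYYYYY
YYYYYYY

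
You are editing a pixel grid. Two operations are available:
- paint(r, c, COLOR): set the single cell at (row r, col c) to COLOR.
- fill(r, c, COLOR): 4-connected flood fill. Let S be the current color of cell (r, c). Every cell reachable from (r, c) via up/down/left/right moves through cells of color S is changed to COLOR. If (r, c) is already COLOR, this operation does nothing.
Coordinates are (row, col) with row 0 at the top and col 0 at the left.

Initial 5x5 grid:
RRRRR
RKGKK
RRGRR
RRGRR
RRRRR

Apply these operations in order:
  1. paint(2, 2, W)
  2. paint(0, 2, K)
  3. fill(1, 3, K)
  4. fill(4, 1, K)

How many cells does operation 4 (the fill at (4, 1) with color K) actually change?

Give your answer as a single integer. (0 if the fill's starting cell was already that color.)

Answer: 16

Derivation:
After op 1 paint(2,2,W):
RRRRR
RKGKK
RRWRR
RRGRR
RRRRR
After op 2 paint(0,2,K):
RRKRR
RKGKK
RRWRR
RRGRR
RRRRR
After op 3 fill(1,3,K) [0 cells changed]:
RRKRR
RKGKK
RRWRR
RRGRR
RRRRR
After op 4 fill(4,1,K) [16 cells changed]:
KKKRR
KKGKK
KKWKK
KKGKK
KKKKK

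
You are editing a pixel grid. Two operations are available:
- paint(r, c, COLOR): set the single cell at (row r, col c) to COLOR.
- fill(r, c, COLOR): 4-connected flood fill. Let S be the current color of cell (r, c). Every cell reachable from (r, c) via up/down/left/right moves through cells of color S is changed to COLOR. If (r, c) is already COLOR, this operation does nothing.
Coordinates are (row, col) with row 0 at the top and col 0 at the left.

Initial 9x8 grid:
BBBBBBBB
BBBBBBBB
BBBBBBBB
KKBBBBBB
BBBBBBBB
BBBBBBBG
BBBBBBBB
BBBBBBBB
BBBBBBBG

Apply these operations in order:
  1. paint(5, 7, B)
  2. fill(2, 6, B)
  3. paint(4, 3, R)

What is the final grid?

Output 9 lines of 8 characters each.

After op 1 paint(5,7,B):
BBBBBBBB
BBBBBBBB
BBBBBBBB
KKBBBBBB
BBBBBBBB
BBBBBBBB
BBBBBBBB
BBBBBBBB
BBBBBBBG
After op 2 fill(2,6,B) [0 cells changed]:
BBBBBBBB
BBBBBBBB
BBBBBBBB
KKBBBBBB
BBBBBBBB
BBBBBBBB
BBBBBBBB
BBBBBBBB
BBBBBBBG
After op 3 paint(4,3,R):
BBBBBBBB
BBBBBBBB
BBBBBBBB
KKBBBBBB
BBBRBBBB
BBBBBBBB
BBBBBBBB
BBBBBBBB
BBBBBBBG

Answer: BBBBBBBB
BBBBBBBB
BBBBBBBB
KKBBBBBB
BBBRBBBB
BBBBBBBB
BBBBBBBB
BBBBBBBB
BBBBBBBG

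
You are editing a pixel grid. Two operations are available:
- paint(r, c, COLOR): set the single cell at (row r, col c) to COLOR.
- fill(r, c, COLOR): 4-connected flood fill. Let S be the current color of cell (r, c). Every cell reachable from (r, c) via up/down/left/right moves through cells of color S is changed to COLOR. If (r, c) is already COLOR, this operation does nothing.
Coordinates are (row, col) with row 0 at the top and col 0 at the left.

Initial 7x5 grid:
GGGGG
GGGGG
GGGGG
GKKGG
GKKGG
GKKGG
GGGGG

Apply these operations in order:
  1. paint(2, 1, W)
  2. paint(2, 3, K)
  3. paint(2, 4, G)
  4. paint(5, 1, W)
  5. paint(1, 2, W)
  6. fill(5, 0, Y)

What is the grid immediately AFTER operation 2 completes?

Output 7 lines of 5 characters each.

Answer: GGGGG
GGGGG
GWGKG
GKKGG
GKKGG
GKKGG
GGGGG

Derivation:
After op 1 paint(2,1,W):
GGGGG
GGGGG
GWGGG
GKKGG
GKKGG
GKKGG
GGGGG
After op 2 paint(2,3,K):
GGGGG
GGGGG
GWGKG
GKKGG
GKKGG
GKKGG
GGGGG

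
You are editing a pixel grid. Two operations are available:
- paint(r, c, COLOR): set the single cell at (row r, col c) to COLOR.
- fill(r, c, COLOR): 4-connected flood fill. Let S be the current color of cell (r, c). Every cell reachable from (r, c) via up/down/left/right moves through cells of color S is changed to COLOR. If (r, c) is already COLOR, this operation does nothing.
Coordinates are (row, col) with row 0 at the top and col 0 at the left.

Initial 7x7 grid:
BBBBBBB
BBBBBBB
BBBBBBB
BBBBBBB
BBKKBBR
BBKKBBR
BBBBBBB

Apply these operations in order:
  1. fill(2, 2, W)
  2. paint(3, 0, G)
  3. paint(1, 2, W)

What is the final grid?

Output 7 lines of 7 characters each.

After op 1 fill(2,2,W) [43 cells changed]:
WWWWWWW
WWWWWWW
WWWWWWW
WWWWWWW
WWKKWWR
WWKKWWR
WWWWWWW
After op 2 paint(3,0,G):
WWWWWWW
WWWWWWW
WWWWWWW
GWWWWWW
WWKKWWR
WWKKWWR
WWWWWWW
After op 3 paint(1,2,W):
WWWWWWW
WWWWWWW
WWWWWWW
GWWWWWW
WWKKWWR
WWKKWWR
WWWWWWW

Answer: WWWWWWW
WWWWWWW
WWWWWWW
GWWWWWW
WWKKWWR
WWKKWWR
WWWWWWW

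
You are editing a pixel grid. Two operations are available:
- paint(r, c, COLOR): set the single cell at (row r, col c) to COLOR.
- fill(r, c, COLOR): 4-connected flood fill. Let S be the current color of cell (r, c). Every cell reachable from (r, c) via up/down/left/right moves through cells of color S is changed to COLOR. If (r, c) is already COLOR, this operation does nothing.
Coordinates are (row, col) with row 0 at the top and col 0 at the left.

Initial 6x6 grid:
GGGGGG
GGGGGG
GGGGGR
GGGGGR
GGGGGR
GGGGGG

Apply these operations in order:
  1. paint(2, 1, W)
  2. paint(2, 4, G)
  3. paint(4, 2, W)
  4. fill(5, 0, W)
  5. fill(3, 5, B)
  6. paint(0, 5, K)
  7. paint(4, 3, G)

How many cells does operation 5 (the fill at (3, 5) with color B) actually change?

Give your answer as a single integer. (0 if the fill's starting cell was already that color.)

Answer: 3

Derivation:
After op 1 paint(2,1,W):
GGGGGG
GGGGGG
GWGGGR
GGGGGR
GGGGGR
GGGGGG
After op 2 paint(2,4,G):
GGGGGG
GGGGGG
GWGGGR
GGGGGR
GGGGGR
GGGGGG
After op 3 paint(4,2,W):
GGGGGG
GGGGGG
GWGGGR
GGGGGR
GGWGGR
GGGGGG
After op 4 fill(5,0,W) [31 cells changed]:
WWWWWW
WWWWWW
WWWWWR
WWWWWR
WWWWWR
WWWWWW
After op 5 fill(3,5,B) [3 cells changed]:
WWWWWW
WWWWWW
WWWWWB
WWWWWB
WWWWWB
WWWWWW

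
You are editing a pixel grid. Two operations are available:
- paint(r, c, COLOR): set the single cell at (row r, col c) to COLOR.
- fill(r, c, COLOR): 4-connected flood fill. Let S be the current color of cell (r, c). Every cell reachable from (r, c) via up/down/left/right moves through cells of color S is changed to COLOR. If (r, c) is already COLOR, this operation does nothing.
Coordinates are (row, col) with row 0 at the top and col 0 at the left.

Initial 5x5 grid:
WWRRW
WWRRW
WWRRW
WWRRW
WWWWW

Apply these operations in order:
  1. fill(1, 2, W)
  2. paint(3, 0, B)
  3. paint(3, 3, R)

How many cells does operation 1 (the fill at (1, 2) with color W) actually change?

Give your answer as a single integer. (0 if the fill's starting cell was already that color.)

After op 1 fill(1,2,W) [8 cells changed]:
WWWWW
WWWWW
WWWWW
WWWWW
WWWWW

Answer: 8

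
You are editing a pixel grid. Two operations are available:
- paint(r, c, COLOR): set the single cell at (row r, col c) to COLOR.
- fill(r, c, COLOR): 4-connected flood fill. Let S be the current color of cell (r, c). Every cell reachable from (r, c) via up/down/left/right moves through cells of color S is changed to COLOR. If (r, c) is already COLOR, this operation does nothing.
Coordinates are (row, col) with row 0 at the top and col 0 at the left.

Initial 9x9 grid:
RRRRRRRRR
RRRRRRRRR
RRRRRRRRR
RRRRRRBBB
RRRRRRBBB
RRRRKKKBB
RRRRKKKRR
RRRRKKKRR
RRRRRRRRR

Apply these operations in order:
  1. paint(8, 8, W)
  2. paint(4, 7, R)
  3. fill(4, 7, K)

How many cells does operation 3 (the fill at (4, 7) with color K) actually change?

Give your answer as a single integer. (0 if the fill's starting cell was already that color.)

Answer: 1

Derivation:
After op 1 paint(8,8,W):
RRRRRRRRR
RRRRRRRRR
RRRRRRRRR
RRRRRRBBB
RRRRRRBBB
RRRRKKKBB
RRRRKKKRR
RRRRKKKRR
RRRRRRRRW
After op 2 paint(4,7,R):
RRRRRRRRR
RRRRRRRRR
RRRRRRRRR
RRRRRRBBB
RRRRRRBRB
RRRRKKKBB
RRRRKKKRR
RRRRKKKRR
RRRRRRRRW
After op 3 fill(4,7,K) [1 cells changed]:
RRRRRRRRR
RRRRRRRRR
RRRRRRRRR
RRRRRRBBB
RRRRRRBKB
RRRRKKKBB
RRRRKKKRR
RRRRKKKRR
RRRRRRRRW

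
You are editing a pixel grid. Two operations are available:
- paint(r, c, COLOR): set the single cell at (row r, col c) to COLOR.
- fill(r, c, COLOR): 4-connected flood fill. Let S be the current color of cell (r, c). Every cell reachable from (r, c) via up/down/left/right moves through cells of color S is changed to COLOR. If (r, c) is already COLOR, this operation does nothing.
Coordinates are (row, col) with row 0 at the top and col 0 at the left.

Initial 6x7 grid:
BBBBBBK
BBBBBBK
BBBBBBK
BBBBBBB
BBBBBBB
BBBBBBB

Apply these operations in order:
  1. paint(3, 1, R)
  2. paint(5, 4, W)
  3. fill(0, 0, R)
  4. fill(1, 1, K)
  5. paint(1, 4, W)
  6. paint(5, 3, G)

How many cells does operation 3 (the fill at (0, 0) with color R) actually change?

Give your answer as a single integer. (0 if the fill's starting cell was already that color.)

After op 1 paint(3,1,R):
BBBBBBK
BBBBBBK
BBBBBBK
BRBBBBB
BBBBBBB
BBBBBBB
After op 2 paint(5,4,W):
BBBBBBK
BBBBBBK
BBBBBBK
BRBBBBB
BBBBBBB
BBBBWBB
After op 3 fill(0,0,R) [37 cells changed]:
RRRRRRK
RRRRRRK
RRRRRRK
RRRRRRR
RRRRRRR
RRRRWRR

Answer: 37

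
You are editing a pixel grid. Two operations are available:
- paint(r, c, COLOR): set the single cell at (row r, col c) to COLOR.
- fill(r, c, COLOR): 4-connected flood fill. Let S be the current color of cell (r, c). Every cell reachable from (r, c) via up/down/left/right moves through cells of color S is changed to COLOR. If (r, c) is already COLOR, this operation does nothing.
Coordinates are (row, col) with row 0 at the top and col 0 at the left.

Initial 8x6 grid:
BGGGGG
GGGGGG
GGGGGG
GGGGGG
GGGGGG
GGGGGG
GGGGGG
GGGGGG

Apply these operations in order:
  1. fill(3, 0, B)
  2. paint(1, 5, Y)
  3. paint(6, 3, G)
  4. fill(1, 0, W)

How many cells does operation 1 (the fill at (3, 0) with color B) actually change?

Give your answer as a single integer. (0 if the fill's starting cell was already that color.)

Answer: 47

Derivation:
After op 1 fill(3,0,B) [47 cells changed]:
BBBBBB
BBBBBB
BBBBBB
BBBBBB
BBBBBB
BBBBBB
BBBBBB
BBBBBB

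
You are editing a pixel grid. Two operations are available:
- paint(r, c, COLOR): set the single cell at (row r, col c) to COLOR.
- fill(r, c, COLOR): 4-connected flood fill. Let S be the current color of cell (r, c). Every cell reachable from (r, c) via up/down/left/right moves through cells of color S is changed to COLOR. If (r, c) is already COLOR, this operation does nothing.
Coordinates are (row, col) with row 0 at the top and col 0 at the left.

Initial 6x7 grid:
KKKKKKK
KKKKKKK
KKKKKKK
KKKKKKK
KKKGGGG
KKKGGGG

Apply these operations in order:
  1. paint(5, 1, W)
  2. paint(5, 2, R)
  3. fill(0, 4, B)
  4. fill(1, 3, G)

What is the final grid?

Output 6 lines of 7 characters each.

Answer: GGGGGGG
GGGGGGG
GGGGGGG
GGGGGGG
GGGGGGG
GWRGGGG

Derivation:
After op 1 paint(5,1,W):
KKKKKKK
KKKKKKK
KKKKKKK
KKKKKKK
KKKGGGG
KWKGGGG
After op 2 paint(5,2,R):
KKKKKKK
KKKKKKK
KKKKKKK
KKKKKKK
KKKGGGG
KWRGGGG
After op 3 fill(0,4,B) [32 cells changed]:
BBBBBBB
BBBBBBB
BBBBBBB
BBBBBBB
BBBGGGG
BWRGGGG
After op 4 fill(1,3,G) [32 cells changed]:
GGGGGGG
GGGGGGG
GGGGGGG
GGGGGGG
GGGGGGG
GWRGGGG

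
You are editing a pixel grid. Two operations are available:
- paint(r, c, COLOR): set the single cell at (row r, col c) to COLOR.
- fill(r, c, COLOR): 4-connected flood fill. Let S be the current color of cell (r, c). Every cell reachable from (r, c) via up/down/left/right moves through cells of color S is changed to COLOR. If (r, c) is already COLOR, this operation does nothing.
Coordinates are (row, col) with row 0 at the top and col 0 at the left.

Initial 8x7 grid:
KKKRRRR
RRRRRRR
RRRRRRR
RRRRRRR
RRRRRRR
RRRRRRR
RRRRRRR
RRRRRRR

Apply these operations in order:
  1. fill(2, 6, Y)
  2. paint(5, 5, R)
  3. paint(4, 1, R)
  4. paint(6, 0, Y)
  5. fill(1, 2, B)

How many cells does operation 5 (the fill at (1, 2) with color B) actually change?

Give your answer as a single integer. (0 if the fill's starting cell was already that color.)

After op 1 fill(2,6,Y) [53 cells changed]:
KKKYYYY
YYYYYYY
YYYYYYY
YYYYYYY
YYYYYYY
YYYYYYY
YYYYYYY
YYYYYYY
After op 2 paint(5,5,R):
KKKYYYY
YYYYYYY
YYYYYYY
YYYYYYY
YYYYYYY
YYYYYRY
YYYYYYY
YYYYYYY
After op 3 paint(4,1,R):
KKKYYYY
YYYYYYY
YYYYYYY
YYYYYYY
YRYYYYY
YYYYYRY
YYYYYYY
YYYYYYY
After op 4 paint(6,0,Y):
KKKYYYY
YYYYYYY
YYYYYYY
YYYYYYY
YRYYYYY
YYYYYRY
YYYYYYY
YYYYYYY
After op 5 fill(1,2,B) [51 cells changed]:
KKKBBBB
BBBBBBB
BBBBBBB
BBBBBBB
BRBBBBB
BBBBBRB
BBBBBBB
BBBBBBB

Answer: 51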